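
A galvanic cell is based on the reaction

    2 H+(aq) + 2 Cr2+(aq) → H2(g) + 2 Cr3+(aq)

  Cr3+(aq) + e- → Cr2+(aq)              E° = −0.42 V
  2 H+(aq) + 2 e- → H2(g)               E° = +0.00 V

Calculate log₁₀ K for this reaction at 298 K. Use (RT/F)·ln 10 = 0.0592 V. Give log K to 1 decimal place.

log K = 14.2

The 2H⁺/H₂ couple is reduced (cathode); E°cell = +0.00 − (−0.42) = +0.42 V with n = 2.
At equilibrium E = 0, so log K = nE°cell / 0.0592 = (2)(+0.42) / 0.0592 = 14.2.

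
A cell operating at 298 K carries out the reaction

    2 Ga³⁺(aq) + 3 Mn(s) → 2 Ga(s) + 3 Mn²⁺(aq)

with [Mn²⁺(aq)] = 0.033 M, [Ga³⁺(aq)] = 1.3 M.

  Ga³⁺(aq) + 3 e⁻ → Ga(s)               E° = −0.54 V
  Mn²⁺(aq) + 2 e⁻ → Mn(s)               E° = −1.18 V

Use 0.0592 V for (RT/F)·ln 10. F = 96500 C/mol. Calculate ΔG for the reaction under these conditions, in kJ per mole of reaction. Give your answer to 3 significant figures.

−397 kJ/mol

E°cell = −0.54 − (−1.18) = +0.64 V; the balanced reaction transfers n = 6 electrons.
Q = [Mn²⁺(aq)]^3 / [Ga³⁺(aq)]^2 = 2.13×10^−5, so log Q = −4.672 and E = +0.64 − (0.0592/6)(−4.672) = +0.6861 V.
ΔG = −nFE = −(6)(96500)(+0.6861) J/mol = −397 kJ/mol.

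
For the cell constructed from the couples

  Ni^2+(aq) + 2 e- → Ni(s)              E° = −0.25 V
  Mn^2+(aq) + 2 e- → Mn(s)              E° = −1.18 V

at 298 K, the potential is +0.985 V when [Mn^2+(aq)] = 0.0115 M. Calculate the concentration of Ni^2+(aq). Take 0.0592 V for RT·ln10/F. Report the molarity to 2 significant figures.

With Ni²⁺/Ni at the cathode and Mn²⁺/Mn at the anode, E°cell = −0.25 − (−1.18) = +0.93 V (n = 2).
From the Nernst equation, log Q = n(E° − E)/0.0592 = 2·(+0.93 − (+0.985))/0.0592 = −1.858.
For Ni^2+(aq) + Mn(s) → Ni(s) + Mn^2+(aq), the reaction quotient is Q = [Mn^2+(aq)] / [Ni^2+(aq)].
Substituting the known concentrations and solving, log [Ni^2+(aq)] = −0.081 and [Ni^2+(aq)] = 0.83 M.

0.83 M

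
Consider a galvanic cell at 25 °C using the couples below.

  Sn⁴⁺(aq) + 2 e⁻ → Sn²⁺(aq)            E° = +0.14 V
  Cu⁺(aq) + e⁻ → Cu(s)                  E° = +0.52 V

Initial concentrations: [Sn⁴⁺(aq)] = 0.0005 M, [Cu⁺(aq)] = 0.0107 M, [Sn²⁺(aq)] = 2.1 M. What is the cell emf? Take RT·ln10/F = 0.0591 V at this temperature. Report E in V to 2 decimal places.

+0.37 V

Cu⁺/Cu is reduced (cathode, E° = +0.52 V) and Sn⁴⁺/Sn²⁺ is oxidized (anode).
E°cell = E°cat − E°an = +0.52 − (+0.14) = +0.38 V; n = 2.
For the overall reaction 2 Cu⁺(aq) + Sn²⁺(aq) → 2 Cu(s) + Sn⁴⁺(aq), Q = [Sn⁴⁺(aq)] / ([Cu⁺(aq)]^2·[Sn²⁺(aq)]) = 2.08, giving log Q = 0.318.
By the Nernst equation, E = +0.38 − (0.0591/2)·(0.318) = +0.37 V.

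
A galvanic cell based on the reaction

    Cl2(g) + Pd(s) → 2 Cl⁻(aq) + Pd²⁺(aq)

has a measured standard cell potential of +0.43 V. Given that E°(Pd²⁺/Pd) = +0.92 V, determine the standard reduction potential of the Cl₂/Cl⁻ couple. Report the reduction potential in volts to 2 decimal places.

+1.35 V

In the reaction as written the Cl₂/Cl⁻ couple is reduced (cathode) and Pd²⁺/Pd is oxidized (anode), so E°cell = E°(Cl₂/Cl⁻) − E°(Pd²⁺/Pd).
E°(Cl₂/Cl⁻) = E°cell + E°(anode) = +0.43 + (+0.92) = +1.35 V.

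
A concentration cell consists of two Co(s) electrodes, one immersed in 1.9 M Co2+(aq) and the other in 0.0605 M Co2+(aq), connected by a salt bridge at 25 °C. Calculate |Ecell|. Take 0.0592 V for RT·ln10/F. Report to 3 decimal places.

0.044 V

For a concentration cell E°cell = 0, since both electrodes use the same couple.
The compartment with the higher Co2+(aq) concentration (1.9 M) acts as the cathode; ions are reduced there and produced at the dilute (0.0605 M) anode.
With n = 2, Ecell = −(0.0592/2)·log([dilute]/[conc]) = −(0.0592/2)·log(0.0605/1.9) = +0.044 V.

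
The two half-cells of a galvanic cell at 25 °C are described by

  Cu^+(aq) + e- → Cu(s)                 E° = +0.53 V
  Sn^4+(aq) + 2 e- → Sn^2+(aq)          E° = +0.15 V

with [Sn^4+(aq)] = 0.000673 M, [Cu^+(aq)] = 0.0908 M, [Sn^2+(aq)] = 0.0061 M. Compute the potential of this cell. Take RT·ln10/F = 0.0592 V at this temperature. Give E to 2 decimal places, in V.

+0.35 V

The Cu⁺/Cu couple has the more positive E°, so it is the cathode; Sn⁴⁺/Sn²⁺ is the anode.
The standard potential is +0.53 − (+0.15) = +0.38 V and the balanced reaction transfers n = 2 electrons.
Balancing gives 2 Cu^+(aq) + Sn^2+(aq) → 2 Cu(s) + Sn^4+(aq); hence Q = [Sn^4+(aq)] / ([Cu^+(aq)]^2·[Sn^2+(aq)]) = 13.4 (log Q = 1.127).
E = E° − (0.0592/n)·log Q = +0.38 − (0.0592/2)(1.127) = +0.35 V.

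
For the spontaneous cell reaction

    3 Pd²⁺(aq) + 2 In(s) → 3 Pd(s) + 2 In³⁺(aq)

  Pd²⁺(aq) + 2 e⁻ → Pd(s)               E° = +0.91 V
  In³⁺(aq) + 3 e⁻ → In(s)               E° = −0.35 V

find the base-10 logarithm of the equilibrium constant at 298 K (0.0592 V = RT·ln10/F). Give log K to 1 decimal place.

The Pd²⁺/Pd couple is reduced (cathode); E°cell = +0.91 − (−0.35) = +1.26 V with n = 6.
At equilibrium E = 0, so log K = nE°cell / 0.0592 = (6)(+1.26) / 0.0592 = 127.7.

log K = 127.7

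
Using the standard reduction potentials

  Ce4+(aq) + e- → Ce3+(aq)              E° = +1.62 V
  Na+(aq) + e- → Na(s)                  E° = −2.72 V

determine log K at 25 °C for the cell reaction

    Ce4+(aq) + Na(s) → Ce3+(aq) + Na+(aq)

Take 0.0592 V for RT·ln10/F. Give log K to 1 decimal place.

The Ce⁴⁺/Ce³⁺ couple is reduced (cathode); E°cell = +1.62 − (−2.72) = +4.34 V with n = 1.
At equilibrium E = 0, so log K = nE°cell / 0.0592 = (1)(+4.34) / 0.0592 = 73.3.

log K = 73.3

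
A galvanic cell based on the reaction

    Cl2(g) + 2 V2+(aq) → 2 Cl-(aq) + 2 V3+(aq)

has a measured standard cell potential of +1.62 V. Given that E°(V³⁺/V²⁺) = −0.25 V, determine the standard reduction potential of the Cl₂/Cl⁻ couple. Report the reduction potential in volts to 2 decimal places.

In the reaction as written the Cl₂/Cl⁻ couple is reduced (cathode) and V³⁺/V²⁺ is oxidized (anode), so E°cell = E°(Cl₂/Cl⁻) − E°(V³⁺/V²⁺).
E°(Cl₂/Cl⁻) = E°cell + E°(anode) = +1.62 + (−0.25) = +1.37 V.

+1.37 V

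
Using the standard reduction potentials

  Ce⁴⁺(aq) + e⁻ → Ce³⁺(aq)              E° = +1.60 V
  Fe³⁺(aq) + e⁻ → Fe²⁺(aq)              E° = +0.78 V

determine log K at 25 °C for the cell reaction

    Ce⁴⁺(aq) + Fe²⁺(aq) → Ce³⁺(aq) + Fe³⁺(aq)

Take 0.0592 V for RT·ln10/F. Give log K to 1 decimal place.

The Ce⁴⁺/Ce³⁺ couple is reduced (cathode); E°cell = +1.60 − (+0.78) = +0.82 V with n = 1.
At equilibrium E = 0, so log K = nE°cell / 0.0592 = (1)(+0.82) / 0.0592 = 13.9.

log K = 13.9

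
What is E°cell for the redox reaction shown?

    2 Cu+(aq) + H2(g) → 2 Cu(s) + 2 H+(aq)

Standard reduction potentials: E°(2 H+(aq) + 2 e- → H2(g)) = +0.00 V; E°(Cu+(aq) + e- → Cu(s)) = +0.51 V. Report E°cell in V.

+0.51 V

Cu+(aq) gains electrons, so the Cu⁺/Cu couple is the cathode; the 2H⁺/H₂ couple is the anode.
E°cell = E°(cathode) − E°(anode) = +0.51 − (+0.00) = +0.51 V.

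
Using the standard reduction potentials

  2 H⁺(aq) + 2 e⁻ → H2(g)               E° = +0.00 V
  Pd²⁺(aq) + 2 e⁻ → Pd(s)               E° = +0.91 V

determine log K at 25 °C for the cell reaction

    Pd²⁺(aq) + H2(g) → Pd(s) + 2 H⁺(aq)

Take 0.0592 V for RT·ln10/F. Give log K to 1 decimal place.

The Pd²⁺/Pd couple is reduced (cathode); E°cell = +0.91 − (+0.00) = +0.91 V with n = 2.
At equilibrium E = 0, so log K = nE°cell / 0.0592 = (2)(+0.91) / 0.0592 = 30.7.

log K = 30.7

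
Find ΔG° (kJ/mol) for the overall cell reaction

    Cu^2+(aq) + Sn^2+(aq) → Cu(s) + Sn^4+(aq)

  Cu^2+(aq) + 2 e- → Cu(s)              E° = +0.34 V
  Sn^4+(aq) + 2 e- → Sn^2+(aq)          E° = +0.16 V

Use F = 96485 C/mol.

In the reaction as written Cu^2+(aq) is reduced, so the Cu²⁺/Cu couple is the cathode and Sn⁴⁺/Sn²⁺ is the anode.
E°cell = +0.34 − (+0.16) = +0.18 V; balancing electrons gives n = 2.
ΔG° = −nFE°cell = −(2)(96485)(+0.18) J/mol = −34.7 kJ/mol.

−34.7 kJ/mol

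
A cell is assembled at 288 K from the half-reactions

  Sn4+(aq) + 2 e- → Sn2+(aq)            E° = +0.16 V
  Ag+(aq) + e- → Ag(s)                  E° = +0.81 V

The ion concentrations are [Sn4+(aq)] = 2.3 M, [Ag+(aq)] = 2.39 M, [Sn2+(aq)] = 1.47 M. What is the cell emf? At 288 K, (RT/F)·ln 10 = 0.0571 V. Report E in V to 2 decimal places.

Since E°(Ag⁺/Ag) > E°(Sn⁴⁺/Sn²⁺), Ag⁺/Ag serves as the cathode.
E°cell = E°cat − E°an = +0.81 − (+0.16) = +0.65 V; n = 2.
The balanced reaction is 2 Ag+(aq) + Sn2+(aq) → 2 Ag(s) + Sn4+(aq), so Q = [Sn4+(aq)] / ([Ag+(aq)]^2·[Sn2+(aq)]) = 0.274 and log Q = −0.562.
E = E° − (0.0571/n)·log Q = +0.65 − (0.0571/2)(−0.562) = +0.67 V.

+0.67 V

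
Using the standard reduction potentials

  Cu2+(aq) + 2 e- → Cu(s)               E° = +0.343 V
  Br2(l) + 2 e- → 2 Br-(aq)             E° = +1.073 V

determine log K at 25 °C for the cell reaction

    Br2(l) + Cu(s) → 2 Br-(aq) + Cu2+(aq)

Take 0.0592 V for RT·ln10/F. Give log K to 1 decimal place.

The Br₂/Br⁻ couple is reduced (cathode); E°cell = +1.073 − (+0.343) = +0.730 V with n = 2.
At equilibrium E = 0, so log K = nE°cell / 0.0592 = (2)(+0.730) / 0.0592 = 24.7.

log K = 24.7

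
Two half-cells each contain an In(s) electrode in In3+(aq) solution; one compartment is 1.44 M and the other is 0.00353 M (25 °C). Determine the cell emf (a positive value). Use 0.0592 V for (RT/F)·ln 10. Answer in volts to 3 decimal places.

For a concentration cell E°cell = 0, since both electrodes use the same couple.
The compartment with the higher In3+(aq) concentration (1.44 M) acts as the cathode; ions are reduced there and produced at the dilute (0.00353 M) anode.
With n = 3, Ecell = −(0.0592/3)·log([dilute]/[conc]) = −(0.0592/3)·log(0.00353/1.44) = +0.052 V.

0.052 V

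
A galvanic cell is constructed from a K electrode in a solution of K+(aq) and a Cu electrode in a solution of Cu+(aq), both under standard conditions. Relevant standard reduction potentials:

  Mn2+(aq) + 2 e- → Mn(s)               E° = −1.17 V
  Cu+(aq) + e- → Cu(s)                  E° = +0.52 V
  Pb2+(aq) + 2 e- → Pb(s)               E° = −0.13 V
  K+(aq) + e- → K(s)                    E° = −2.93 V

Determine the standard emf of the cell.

The Cu⁺/Cu couple has the higher E°, so Cu ion is reduced (cathode) and K is oxidized (anode).
E°cell = E°(cathode) − E°(anode) = +0.52 − (−2.93) = +3.45 V.

+3.45 V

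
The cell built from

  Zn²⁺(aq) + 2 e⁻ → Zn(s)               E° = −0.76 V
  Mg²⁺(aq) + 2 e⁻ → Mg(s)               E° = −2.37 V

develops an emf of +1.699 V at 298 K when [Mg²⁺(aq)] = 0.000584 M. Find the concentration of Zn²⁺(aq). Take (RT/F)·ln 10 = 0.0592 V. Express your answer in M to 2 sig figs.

0.59 M

Zn²⁺/Zn is the cathode (higher E°); E°cell = −0.76 − (−2.37) = +1.61 V with n = 2.
From the Nernst equation, log Q = n(E° − E)/0.0592 = 2·(+1.61 − (+1.699))/0.0592 = −3.007.
The balanced reaction is Zn²⁺(aq) + Mg(s) → Zn(s) + Mg²⁺(aq), so Q = [Mg²⁺(aq)] / [Zn²⁺(aq)].
Substituting the known concentrations and solving, log [Zn²⁺(aq)] = −0.227 and [Zn²⁺(aq)] = 0.59 M.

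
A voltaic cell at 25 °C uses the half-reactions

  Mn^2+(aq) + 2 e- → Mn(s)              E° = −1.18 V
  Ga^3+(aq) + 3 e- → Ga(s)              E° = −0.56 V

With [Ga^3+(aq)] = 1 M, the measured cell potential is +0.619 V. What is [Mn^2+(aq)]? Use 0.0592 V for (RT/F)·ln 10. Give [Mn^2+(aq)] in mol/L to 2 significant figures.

With Ga³⁺/Ga at the cathode and Mn²⁺/Mn at the anode, E°cell = −0.56 − (−1.18) = +0.62 V (n = 6).
Rearranging E = E° − (0.0592/n)·log Q gives log Q = 6(+0.62 − (+0.619))/0.0592 = 0.101.
The balanced reaction is 2 Ga^3+(aq) + 3 Mn(s) → 2 Ga(s) + 3 Mn^2+(aq), so Q = [Mn^2+(aq)]^3 / [Ga^3+(aq)]^2.
Isolating [Mn^2+(aq)] in Q = 10^{0.101} yields log [Mn^2+(aq)] = 0.034, i.e. 1.1 M.

1.1 M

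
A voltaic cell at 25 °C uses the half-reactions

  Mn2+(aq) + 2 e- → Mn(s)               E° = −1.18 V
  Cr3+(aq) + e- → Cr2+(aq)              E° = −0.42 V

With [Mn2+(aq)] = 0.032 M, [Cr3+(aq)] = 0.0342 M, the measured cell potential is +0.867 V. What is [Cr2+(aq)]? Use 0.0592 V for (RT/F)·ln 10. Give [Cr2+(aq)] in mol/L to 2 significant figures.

0.0030 M

With Cr³⁺/Cr²⁺ at the cathode and Mn²⁺/Mn at the anode, E°cell = −0.42 − (−1.18) = +0.76 V (n = 2).
Rearranging E = E° − (0.0592/n)·log Q gives log Q = 2(+0.76 − (+0.867))/0.0592 = −3.615.
For 2 Cr3+(aq) + Mn(s) → 2 Cr2+(aq) + Mn2+(aq), the reaction quotient is Q = ([Cr2+(aq)]^2·[Mn2+(aq)]) / [Cr3+(aq)]^2.
Isolating [Cr2+(aq)] in Q = 10^{−3.615} yields log [Cr2+(aq)] = −2.526, i.e. 0.0030 M.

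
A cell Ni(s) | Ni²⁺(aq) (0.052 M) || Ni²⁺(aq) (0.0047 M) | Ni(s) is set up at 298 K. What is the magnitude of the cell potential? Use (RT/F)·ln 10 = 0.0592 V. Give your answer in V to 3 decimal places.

0.031 V

For a concentration cell E°cell = 0, since both electrodes use the same couple.
The compartment with the higher Ni²⁺(aq) concentration (0.052 M) acts as the cathode; ions are reduced there and produced at the dilute (0.0047 M) anode.
With n = 2, Ecell = −(0.0592/2)·log([dilute]/[conc]) = −(0.0592/2)·log(0.0047/0.052) = +0.031 V.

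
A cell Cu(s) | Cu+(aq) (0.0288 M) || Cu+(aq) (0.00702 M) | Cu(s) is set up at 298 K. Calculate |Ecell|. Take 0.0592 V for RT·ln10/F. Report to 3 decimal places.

For a concentration cell E°cell = 0, since both electrodes use the same couple.
The compartment with the higher Cu+(aq) concentration (0.0288 M) acts as the cathode; ions are reduced there and produced at the dilute (0.00702 M) anode.
With n = 1, Ecell = −(0.0592/1)·log([dilute]/[conc]) = −(0.0592/1)·log(0.00702/0.0288) = +0.036 V.

0.036 V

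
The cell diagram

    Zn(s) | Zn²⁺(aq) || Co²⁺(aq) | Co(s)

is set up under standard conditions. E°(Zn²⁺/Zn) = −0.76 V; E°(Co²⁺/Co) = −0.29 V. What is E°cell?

+0.47 V

By convention the left-hand electrode in cell notation is the anode (oxidation) and the right-hand electrode is the cathode (reduction).
E°cell = E°(right) − E°(left) = −0.29 − (−0.76) = +0.47 V.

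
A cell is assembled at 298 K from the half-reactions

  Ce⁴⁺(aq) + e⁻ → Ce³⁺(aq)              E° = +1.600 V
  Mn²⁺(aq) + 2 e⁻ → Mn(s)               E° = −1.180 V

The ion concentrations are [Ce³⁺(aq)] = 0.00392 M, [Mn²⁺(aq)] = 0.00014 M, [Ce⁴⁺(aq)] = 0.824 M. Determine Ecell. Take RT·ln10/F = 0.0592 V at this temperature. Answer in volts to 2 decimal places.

+3.03 V

The Ce⁴⁺/Ce³⁺ couple has the more positive E°, so it is the cathode; Mn²⁺/Mn is the anode.
E°cell = E°cat − E°an = +1.600 − (−1.180) = +2.780 V; n = 2.
Balancing gives 2 Ce⁴⁺(aq) + Mn(s) → 2 Ce³⁺(aq) + Mn²⁺(aq); hence Q = ([Ce³⁺(aq)]^2·[Mn²⁺(aq)]) / [Ce⁴⁺(aq)]^2 = 3.17×10^−9 (log Q = −8.499).
By the Nernst equation, E = +2.780 − (0.0592/2)·(−8.499) = +3.03 V.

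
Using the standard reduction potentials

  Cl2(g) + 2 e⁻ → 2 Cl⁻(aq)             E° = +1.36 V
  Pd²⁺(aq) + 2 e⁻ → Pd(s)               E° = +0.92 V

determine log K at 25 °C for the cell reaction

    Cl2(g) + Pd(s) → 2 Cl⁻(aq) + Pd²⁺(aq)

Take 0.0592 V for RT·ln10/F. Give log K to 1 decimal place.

The Cl₂/Cl⁻ couple is reduced (cathode); E°cell = +1.36 − (+0.92) = +0.44 V with n = 2.
At equilibrium E = 0, so log K = nE°cell / 0.0592 = (2)(+0.44) / 0.0592 = 14.9.

log K = 14.9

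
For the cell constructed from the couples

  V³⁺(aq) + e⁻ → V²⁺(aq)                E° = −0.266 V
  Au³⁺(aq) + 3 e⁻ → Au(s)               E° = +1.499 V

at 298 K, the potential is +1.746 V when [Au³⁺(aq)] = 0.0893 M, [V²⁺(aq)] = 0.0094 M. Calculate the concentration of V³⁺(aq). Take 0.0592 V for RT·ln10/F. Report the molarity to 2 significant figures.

Au³⁺/Au is the cathode (higher E°); E°cell = +1.499 − (−0.266) = +1.765 V with n = 3.
From the Nernst equation, log Q = n(E° − E)/0.0592 = 3·(+1.765 − (+1.746))/0.0592 = 0.963.
The balanced reaction is Au³⁺(aq) + 3 V²⁺(aq) → Au(s) + 3 V³⁺(aq), so Q = [V³⁺(aq)]^3 / ([Au³⁺(aq)]·[V²⁺(aq)]^3).
Substituting the known concentrations and solving, log [V³⁺(aq)] = −2.056 and [V³⁺(aq)] = 0.0088 M.

0.0088 M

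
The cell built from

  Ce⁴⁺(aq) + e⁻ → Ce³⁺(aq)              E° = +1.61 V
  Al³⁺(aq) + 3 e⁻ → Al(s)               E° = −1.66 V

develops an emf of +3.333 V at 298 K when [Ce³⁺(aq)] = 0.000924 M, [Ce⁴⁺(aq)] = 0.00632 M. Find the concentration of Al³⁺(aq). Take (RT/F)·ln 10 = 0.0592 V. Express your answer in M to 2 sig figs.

Ce⁴⁺/Ce³⁺ is the cathode (higher E°); E°cell = +1.61 − (−1.66) = +3.27 V with n = 3.
From the Nernst equation, log Q = n(E° − E)/0.0592 = 3·(+3.27 − (+3.333))/0.0592 = −3.193.
The balanced reaction is 3 Ce⁴⁺(aq) + Al(s) → 3 Ce³⁺(aq) + Al³⁺(aq), so Q = ([Ce³⁺(aq)]^3·[Al³⁺(aq)]) / [Ce⁴⁺(aq)]^3.
Isolating [Al³⁺(aq)] in Q = 10^{−3.193} yields log [Al³⁺(aq)] = −0.688, i.e. 0.21 M.

0.21 M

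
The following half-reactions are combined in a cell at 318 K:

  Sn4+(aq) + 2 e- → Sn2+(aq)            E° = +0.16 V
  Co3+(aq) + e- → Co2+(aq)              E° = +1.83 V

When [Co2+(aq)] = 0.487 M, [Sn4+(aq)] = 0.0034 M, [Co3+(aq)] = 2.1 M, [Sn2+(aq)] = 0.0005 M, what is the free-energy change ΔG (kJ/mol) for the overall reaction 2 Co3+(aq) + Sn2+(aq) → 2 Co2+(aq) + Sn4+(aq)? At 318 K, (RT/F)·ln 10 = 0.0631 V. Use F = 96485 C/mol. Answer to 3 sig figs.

The standard cell potential is +1.83 − (+0.16) = +1.67 V, with n = 2 electrons in the balanced equation.
Here Q = ([Co2+(aq)]^2·[Sn4+(aq)]) / ([Co3+(aq)]^2·[Sn2+(aq)]) = 0.366 (log Q = −0.437), giving E = +1.67 − (0.0631/2)·(−0.437) = +1.6838 V.
ΔG = −nFE = −(2)(96485)(+1.6838) J/mol = −325 kJ/mol.

−325 kJ/mol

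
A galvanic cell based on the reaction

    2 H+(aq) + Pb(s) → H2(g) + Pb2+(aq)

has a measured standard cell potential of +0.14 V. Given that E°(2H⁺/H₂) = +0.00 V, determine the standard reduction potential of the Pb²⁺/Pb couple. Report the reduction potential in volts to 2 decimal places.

In the reaction as written the 2H⁺/H₂ couple is reduced (cathode) and Pb²⁺/Pb is oxidized (anode), so E°cell = E°(2H⁺/H₂) − E°(Pb²⁺/Pb).
E°(Pb²⁺/Pb) = E°(cathode) − E°cell = +0.00 − (+0.14) = −0.14 V.

−0.14 V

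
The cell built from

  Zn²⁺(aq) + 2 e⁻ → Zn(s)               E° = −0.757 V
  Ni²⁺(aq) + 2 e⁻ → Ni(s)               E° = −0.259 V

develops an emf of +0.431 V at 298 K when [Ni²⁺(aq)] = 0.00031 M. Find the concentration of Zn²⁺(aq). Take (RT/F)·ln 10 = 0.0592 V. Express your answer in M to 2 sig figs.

0.057 M

With Ni²⁺/Ni at the cathode and Zn²⁺/Zn at the anode, E°cell = −0.259 − (−0.757) = +0.498 V (n = 2).
Rearranging E = E° − (0.0592/n)·log Q gives log Q = 2(+0.498 − (+0.431))/0.0592 = 2.264.
The balanced reaction is Ni²⁺(aq) + Zn(s) → Ni(s) + Zn²⁺(aq), so Q = [Zn²⁺(aq)] / [Ni²⁺(aq)].
Isolating [Zn²⁺(aq)] in Q = 10^{2.264} yields log [Zn²⁺(aq)] = −1.245, i.e. 0.057 M.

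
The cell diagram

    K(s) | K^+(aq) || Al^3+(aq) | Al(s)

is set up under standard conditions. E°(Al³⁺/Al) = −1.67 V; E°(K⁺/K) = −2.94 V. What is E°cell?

By convention the left-hand electrode in cell notation is the anode (oxidation) and the right-hand electrode is the cathode (reduction).
E°cell = E°(right) − E°(left) = −1.67 − (−2.94) = +1.27 V.

+1.27 V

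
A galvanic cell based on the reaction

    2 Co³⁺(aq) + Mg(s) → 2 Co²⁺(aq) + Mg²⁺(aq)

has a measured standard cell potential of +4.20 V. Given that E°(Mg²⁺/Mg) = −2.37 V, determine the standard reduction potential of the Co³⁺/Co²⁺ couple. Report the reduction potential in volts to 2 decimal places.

In the reaction as written the Co³⁺/Co²⁺ couple is reduced (cathode) and Mg²⁺/Mg is oxidized (anode), so E°cell = E°(Co³⁺/Co²⁺) − E°(Mg²⁺/Mg).
E°(Co³⁺/Co²⁺) = E°cell + E°(anode) = +4.20 + (−2.37) = +1.83 V.

+1.83 V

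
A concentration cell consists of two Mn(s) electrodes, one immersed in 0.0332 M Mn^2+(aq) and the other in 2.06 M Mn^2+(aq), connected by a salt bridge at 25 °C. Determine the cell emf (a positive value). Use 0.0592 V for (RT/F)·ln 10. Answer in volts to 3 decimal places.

0.053 V

For a concentration cell E°cell = 0, since both electrodes use the same couple.
The compartment with the higher Mn^2+(aq) concentration (2.06 M) acts as the cathode; ions are reduced there and produced at the dilute (0.0332 M) anode.
With n = 2, Ecell = −(0.0592/2)·log([dilute]/[conc]) = −(0.0592/2)·log(0.0332/2.06) = +0.053 V.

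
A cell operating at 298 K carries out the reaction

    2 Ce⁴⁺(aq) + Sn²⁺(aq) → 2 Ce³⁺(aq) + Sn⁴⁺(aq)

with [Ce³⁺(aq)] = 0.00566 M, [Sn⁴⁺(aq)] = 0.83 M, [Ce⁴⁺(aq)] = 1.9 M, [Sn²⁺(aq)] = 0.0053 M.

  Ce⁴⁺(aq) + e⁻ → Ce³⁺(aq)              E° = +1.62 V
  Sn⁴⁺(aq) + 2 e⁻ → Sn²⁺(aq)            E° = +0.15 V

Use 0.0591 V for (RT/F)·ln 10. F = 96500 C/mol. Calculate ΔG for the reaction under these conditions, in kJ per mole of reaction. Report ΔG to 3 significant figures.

E°cell = +1.62 − (+0.15) = +1.47 V; the balanced reaction transfers n = 2 electrons.
Q = ([Ce³⁺(aq)]^2·[Sn⁴⁺(aq)]) / ([Ce⁴⁺(aq)]^2·[Sn²⁺(aq)]) = 0.00139, so log Q = −2.857 and E = +1.47 − (0.0591/2)(−2.857) = +1.5544 V.
ΔG = −nFE = −(2)(96500)(+1.5544) J/mol = −300 kJ/mol.

−300 kJ/mol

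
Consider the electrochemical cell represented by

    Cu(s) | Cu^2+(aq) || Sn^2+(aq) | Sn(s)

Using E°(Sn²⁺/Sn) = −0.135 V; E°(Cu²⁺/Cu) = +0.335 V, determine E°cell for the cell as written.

−0.470 V

By convention the left-hand electrode in cell notation is the anode (oxidation) and the right-hand electrode is the cathode (reduction).
E°cell = E°(right) − E°(left) = −0.135 − (+0.335) = −0.470 V.
The negative sign shows that, as written, the cell would require an external voltage to drive the reaction.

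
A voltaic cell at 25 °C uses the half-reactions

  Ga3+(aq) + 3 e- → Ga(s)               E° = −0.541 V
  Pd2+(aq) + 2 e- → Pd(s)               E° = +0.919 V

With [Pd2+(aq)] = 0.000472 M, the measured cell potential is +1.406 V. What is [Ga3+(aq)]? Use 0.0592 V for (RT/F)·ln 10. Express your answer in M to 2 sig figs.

With Pd²⁺/Pd at the cathode and Ga³⁺/Ga at the anode, E°cell = +0.919 − (−0.541) = +1.460 V (n = 6).
From the Nernst equation, log Q = n(E° − E)/0.0592 = 6·(+1.460 − (+1.406))/0.0592 = 5.473.
The balanced reaction is 3 Pd2+(aq) + 2 Ga(s) → 3 Pd(s) + 2 Ga3+(aq), so Q = [Ga3+(aq)]^2 / [Pd2+(aq)]^3.
Substituting the known concentrations and solving, log [Ga3+(aq)] = −2.253 and [Ga3+(aq)] = 0.0056 M.

0.0056 M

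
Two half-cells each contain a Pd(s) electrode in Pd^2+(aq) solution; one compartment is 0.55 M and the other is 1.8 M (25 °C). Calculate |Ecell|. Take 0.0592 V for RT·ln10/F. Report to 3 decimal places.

For a concentration cell E°cell = 0, since both electrodes use the same couple.
The compartment with the higher Pd^2+(aq) concentration (1.8 M) acts as the cathode; ions are reduced there and produced at the dilute (0.55 M) anode.
With n = 2, Ecell = −(0.0592/2)·log([dilute]/[conc]) = −(0.0592/2)·log(0.55/1.8) = +0.015 V.

0.015 V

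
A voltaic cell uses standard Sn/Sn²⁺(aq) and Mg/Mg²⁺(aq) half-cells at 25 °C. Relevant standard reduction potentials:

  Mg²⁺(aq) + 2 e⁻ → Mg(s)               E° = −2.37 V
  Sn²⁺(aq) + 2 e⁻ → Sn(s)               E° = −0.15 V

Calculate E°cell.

Of the two couples in this cell, the one with the more positive reduction potential is reduced at the cathode: here that is Sn²⁺/Sn (−0.15 V); Mg²⁺/Mg (−2.37 V) is the anode.
E°cell = E°(cathode) − E°(anode) = −0.15 − (−2.37) = +2.22 V.

+2.22 V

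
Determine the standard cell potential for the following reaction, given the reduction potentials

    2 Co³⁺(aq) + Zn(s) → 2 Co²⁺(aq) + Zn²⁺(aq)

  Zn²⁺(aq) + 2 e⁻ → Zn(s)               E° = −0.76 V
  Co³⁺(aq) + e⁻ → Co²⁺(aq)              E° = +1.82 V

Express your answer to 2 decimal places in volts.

Co³⁺(aq) gains electrons, so the Co³⁺/Co²⁺ couple is the cathode; the Zn²⁺/Zn couple is the anode.
E°cell = E°(cathode) − E°(anode) = +1.82 − (−0.76) = +2.58 V.

+2.58 V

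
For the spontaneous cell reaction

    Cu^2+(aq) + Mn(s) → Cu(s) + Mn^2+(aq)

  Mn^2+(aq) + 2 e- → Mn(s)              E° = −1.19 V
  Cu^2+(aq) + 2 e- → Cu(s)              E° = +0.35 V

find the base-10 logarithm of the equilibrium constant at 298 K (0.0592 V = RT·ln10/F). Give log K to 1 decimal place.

The Cu²⁺/Cu couple is reduced (cathode); E°cell = +0.35 − (−1.19) = +1.54 V with n = 2.
At equilibrium E = 0, so log K = nE°cell / 0.0592 = (2)(+1.54) / 0.0592 = 52.0.

log K = 52.0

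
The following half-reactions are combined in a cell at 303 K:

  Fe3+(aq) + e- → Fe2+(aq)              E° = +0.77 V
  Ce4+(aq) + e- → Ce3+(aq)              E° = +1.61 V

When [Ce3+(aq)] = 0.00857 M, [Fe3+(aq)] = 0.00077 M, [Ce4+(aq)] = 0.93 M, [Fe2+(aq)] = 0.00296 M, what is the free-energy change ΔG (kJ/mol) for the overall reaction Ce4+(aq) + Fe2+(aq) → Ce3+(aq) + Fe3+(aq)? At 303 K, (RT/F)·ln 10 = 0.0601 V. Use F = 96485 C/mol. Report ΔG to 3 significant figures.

−96.2 kJ/mol

With Ce⁴⁺/Ce³⁺ reduced at the cathode, E°cell = +1.61 − (+0.77) = +0.84 V and n = 1.
Here Q = ([Ce3+(aq)]·[Fe3+(aq)]) / ([Ce4+(aq)]·[Fe2+(aq)]) = 0.0024 (log Q = −2.620), giving E = +0.84 − (0.0601/1)·(−2.620) = +0.9975 V.
Finally ΔG = −nFE = −(1)(96485 C/mol)(+0.9975 V) = −96.2 kJ/mol.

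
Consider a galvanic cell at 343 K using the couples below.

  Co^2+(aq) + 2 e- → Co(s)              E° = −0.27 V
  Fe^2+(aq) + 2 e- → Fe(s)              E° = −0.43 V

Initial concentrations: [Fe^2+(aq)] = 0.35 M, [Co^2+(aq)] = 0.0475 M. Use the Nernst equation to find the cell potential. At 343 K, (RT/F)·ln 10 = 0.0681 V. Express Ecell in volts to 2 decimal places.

Since E°(Co²⁺/Co) > E°(Fe²⁺/Fe), Co²⁺/Co serves as the cathode.
E°cell = −0.27 − (−0.43) = +0.16 V, with n = 2 electrons transferred.
For the overall reaction Co^2+(aq) + Fe(s) → Co(s) + Fe^2+(aq), Q = [Fe^2+(aq)] / [Co^2+(aq)] = 7.37, giving log Q = 0.867.
By the Nernst equation, E = +0.16 − (0.0681/2)·(0.867) = +0.13 V.

+0.13 V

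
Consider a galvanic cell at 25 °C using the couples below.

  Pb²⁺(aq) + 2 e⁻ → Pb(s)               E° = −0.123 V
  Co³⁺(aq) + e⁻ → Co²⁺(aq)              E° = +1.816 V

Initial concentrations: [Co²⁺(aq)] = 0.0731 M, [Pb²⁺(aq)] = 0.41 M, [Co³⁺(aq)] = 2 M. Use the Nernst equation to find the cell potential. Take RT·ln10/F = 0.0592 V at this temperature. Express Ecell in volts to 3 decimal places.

The Co³⁺/Co²⁺ couple has the more positive E°, so it is the cathode; Pb²⁺/Pb is the anode.
E°cell = E°cat − E°an = +1.816 − (−0.123) = +1.939 V; n = 2.
The balanced reaction is 2 Co³⁺(aq) + Pb(s) → 2 Co²⁺(aq) + Pb²⁺(aq), so Q = ([Co²⁺(aq)]^2·[Pb²⁺(aq)]) / [Co³⁺(aq)]^2 = 0.000548 and log Q = −3.261.
By the Nernst equation, E = +1.939 − (0.0592/2)·(−3.261) = +2.036 V.

+2.036 V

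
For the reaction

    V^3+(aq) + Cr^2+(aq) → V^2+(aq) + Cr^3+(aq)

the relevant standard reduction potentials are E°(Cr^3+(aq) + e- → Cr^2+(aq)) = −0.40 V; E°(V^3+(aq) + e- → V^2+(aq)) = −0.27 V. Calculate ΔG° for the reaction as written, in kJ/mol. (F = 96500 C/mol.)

−12.5 kJ/mol

In the reaction as written V^3+(aq) is reduced, so the V³⁺/V²⁺ couple is the cathode and Cr³⁺/Cr²⁺ is the anode.
E°cell = −0.27 − (−0.40) = +0.13 V; balancing electrons gives n = 1.
ΔG° = −nFE°cell = −(1)(96500)(+0.13) J/mol = −12.5 kJ/mol.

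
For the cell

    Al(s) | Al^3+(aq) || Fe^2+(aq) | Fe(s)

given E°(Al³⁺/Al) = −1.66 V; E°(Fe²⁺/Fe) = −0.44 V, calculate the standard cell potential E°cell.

By convention the left-hand electrode in cell notation is the anode (oxidation) and the right-hand electrode is the cathode (reduction).
E°cell = E°(right) − E°(left) = −0.44 − (−1.66) = +1.22 V.

+1.22 V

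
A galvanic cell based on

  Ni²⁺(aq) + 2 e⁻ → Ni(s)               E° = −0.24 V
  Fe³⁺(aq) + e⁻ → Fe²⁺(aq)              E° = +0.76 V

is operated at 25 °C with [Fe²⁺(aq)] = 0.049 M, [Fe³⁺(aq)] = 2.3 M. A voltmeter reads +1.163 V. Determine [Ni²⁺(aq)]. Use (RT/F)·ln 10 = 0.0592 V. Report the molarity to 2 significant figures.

With Fe³⁺/Fe²⁺ at the cathode and Ni²⁺/Ni at the anode, E°cell = +0.76 − (−0.24) = +1.00 V (n = 2).
From the Nernst equation, log Q = n(E° − E)/0.0592 = 2·(+1.00 − (+1.163))/0.0592 = −5.507.
The balanced reaction is 2 Fe³⁺(aq) + Ni(s) → 2 Fe²⁺(aq) + Ni²⁺(aq), so Q = ([Fe²⁺(aq)]^2·[Ni²⁺(aq)]) / [Fe³⁺(aq)]^2.
Substituting the known concentrations and solving, log [Ni²⁺(aq)] = −2.164 and [Ni²⁺(aq)] = 0.0069 M.

0.0069 M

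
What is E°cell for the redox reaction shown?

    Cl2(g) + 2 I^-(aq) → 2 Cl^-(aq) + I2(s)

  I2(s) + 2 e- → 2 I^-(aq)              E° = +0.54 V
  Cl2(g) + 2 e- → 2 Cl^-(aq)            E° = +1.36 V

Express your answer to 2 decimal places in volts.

+0.82 V

In the reaction as written, Cl2(g) is reduced (cathode) and I2(s) is produced by oxidation at the anode.
E°cell = E°(cathode) − E°(anode) = +1.36 − (+0.54) = +0.82 V.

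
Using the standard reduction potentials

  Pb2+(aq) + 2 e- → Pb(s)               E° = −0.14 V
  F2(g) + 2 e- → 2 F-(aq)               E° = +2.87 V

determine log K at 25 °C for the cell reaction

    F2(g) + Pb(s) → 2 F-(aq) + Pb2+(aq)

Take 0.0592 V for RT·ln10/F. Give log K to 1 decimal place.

The F₂/F⁻ couple is reduced (cathode); E°cell = +2.87 − (−0.14) = +3.01 V with n = 2.
At equilibrium E = 0, so log K = nE°cell / 0.0592 = (2)(+3.01) / 0.0592 = 101.7.

log K = 101.7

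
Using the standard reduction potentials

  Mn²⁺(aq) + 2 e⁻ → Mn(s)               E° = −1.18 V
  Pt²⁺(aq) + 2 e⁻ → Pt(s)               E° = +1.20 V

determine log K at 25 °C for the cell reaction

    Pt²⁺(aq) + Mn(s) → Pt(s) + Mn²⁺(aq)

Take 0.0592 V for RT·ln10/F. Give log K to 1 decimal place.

log K = 80.4

The Pt²⁺/Pt couple is reduced (cathode); E°cell = +1.20 − (−1.18) = +2.38 V with n = 2.
At equilibrium E = 0, so log K = nE°cell / 0.0592 = (2)(+2.38) / 0.0592 = 80.4.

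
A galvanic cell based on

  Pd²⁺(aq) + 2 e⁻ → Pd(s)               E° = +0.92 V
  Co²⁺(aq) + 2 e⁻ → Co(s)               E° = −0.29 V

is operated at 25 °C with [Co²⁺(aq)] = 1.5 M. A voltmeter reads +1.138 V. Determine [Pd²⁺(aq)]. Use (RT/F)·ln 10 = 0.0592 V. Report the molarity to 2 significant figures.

Pd²⁺/Pd is the cathode (higher E°); E°cell = +0.92 − (−0.29) = +1.21 V with n = 2.
Since E = E° − (0.0592/n)·log Q, log Q = n(E° − E)/0.0592 = 2.432.
Balancing electrons gives Pd²⁺(aq) + Co(s) → Pd(s) + Co²⁺(aq); thus Q = [Co²⁺(aq)] / [Pd²⁺(aq)].
Isolating [Pd²⁺(aq)] in Q = 10^{2.432} yields log [Pd²⁺(aq)] = −2.256, i.e. 0.0055 M.

0.0055 M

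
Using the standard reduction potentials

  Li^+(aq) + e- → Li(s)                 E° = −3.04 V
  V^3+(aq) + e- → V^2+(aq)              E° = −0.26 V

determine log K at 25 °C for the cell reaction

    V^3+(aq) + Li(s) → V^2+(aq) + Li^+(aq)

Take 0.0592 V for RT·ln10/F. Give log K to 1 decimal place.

log K = 47.0

The V³⁺/V²⁺ couple is reduced (cathode); E°cell = −0.26 − (−3.04) = +2.78 V with n = 1.
At equilibrium E = 0, so log K = nE°cell / 0.0592 = (1)(+2.78) / 0.0592 = 47.0.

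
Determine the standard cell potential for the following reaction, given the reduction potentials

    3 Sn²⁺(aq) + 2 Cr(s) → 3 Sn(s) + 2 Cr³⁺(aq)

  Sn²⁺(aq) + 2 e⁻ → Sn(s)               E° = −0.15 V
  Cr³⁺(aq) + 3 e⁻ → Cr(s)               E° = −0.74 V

+0.59 V

Sn²⁺(aq) gains electrons, so the Sn²⁺/Sn couple is the cathode; the Cr³⁺/Cr couple is the anode.
E°cell = E°(cathode) − E°(anode) = −0.15 − (−0.74) = +0.59 V.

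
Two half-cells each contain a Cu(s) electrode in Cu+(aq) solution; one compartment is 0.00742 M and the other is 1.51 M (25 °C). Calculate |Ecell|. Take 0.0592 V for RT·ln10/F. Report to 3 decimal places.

For a concentration cell E°cell = 0, since both electrodes use the same couple.
The compartment with the higher Cu+(aq) concentration (1.51 M) acts as the cathode; ions are reduced there and produced at the dilute (0.00742 M) anode.
With n = 1, Ecell = −(0.0592/1)·log([dilute]/[conc]) = −(0.0592/1)·log(0.00742/1.51) = +0.137 V.

0.137 V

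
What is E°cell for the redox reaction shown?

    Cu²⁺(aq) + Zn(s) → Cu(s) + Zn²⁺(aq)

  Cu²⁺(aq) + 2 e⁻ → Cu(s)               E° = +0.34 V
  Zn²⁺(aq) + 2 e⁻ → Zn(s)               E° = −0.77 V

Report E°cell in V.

+1.11 V

Cu²⁺(aq) gains electrons, so the Cu²⁺/Cu couple is the cathode; the Zn²⁺/Zn couple is the anode.
E°cell = E°(cathode) − E°(anode) = +0.34 − (−0.77) = +1.11 V.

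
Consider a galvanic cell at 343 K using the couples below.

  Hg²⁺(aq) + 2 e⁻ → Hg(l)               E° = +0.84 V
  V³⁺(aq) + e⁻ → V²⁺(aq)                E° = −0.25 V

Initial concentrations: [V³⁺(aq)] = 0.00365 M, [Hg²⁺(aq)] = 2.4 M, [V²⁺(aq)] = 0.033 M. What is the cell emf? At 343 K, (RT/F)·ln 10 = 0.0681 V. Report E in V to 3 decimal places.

+1.168 V

The Hg²⁺/Hg couple has the more positive E°, so it is the cathode; V³⁺/V²⁺ is the anode.
The standard potential is +0.84 − (−0.25) = +1.09 V and the balanced reaction transfers n = 2 electrons.
Balancing gives Hg²⁺(aq) + 2 V²⁺(aq) → Hg(l) + 2 V³⁺(aq); hence Q = [V³⁺(aq)]^2 / ([Hg²⁺(aq)]·[V²⁺(aq)]^2) = 0.0051 (log Q = −2.293).
E = E° − (0.0681/n)·log Q = +1.09 − (0.0681/2)(−2.293) = +1.168 V.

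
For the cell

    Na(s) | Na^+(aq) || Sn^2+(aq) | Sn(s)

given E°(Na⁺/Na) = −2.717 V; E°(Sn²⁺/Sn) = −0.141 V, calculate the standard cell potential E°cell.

+2.576 V

By convention the left-hand electrode in cell notation is the anode (oxidation) and the right-hand electrode is the cathode (reduction).
E°cell = E°(right) − E°(left) = −0.141 − (−2.717) = +2.576 V.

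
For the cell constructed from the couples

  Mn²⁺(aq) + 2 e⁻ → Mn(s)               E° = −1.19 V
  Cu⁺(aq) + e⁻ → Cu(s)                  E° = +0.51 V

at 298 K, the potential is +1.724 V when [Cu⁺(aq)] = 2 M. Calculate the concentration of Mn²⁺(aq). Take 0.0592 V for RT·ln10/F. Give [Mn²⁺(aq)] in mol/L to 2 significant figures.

Cu⁺/Cu is the cathode (higher E°); E°cell = +0.51 − (−1.19) = +1.70 V with n = 2.
From the Nernst equation, log Q = n(E° − E)/0.0592 = 2·(+1.70 − (+1.724))/0.0592 = −0.811.
The balanced reaction is 2 Cu⁺(aq) + Mn(s) → 2 Cu(s) + Mn²⁺(aq), so Q = [Mn²⁺(aq)] / [Cu⁺(aq)]^2.
Isolating [Mn²⁺(aq)] in Q = 10^{−0.811} yields log [Mn²⁺(aq)] = −0.209, i.e. 0.62 M.

0.62 M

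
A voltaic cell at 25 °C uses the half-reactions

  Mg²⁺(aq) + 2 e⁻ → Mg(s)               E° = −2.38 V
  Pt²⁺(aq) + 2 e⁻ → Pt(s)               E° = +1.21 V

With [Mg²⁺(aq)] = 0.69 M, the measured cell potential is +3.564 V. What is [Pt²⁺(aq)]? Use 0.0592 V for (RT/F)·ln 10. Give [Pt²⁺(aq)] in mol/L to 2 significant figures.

Pt²⁺/Pt is the cathode (higher E°); E°cell = +1.21 − (−2.38) = +3.59 V with n = 2.
Rearranging E = E° − (0.0592/n)·log Q gives log Q = 2(+3.59 − (+3.564))/0.0592 = 0.878.
For Pt²⁺(aq) + Mg(s) → Pt(s) + Mg²⁺(aq), the reaction quotient is Q = [Mg²⁺(aq)] / [Pt²⁺(aq)].
Solving for the unknown gives log [Pt²⁺(aq)] = −1.039, so [Pt²⁺(aq)] ≈ 0.091 M.

0.091 M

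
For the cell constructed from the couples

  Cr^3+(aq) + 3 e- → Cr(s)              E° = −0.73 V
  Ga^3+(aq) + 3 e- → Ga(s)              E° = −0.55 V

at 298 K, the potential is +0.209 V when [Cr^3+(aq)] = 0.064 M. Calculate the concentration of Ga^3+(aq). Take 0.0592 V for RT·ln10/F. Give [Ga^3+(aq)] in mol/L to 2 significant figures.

With Ga³⁺/Ga at the cathode and Cr³⁺/Cr at the anode, E°cell = −0.55 − (−0.73) = +0.18 V (n = 3).
Since E = E° − (0.0592/n)·log Q, log Q = n(E° − E)/0.0592 = −1.470.
For Ga^3+(aq) + Cr(s) → Ga(s) + Cr^3+(aq), the reaction quotient is Q = [Cr^3+(aq)] / [Ga^3+(aq)].
Substituting the known concentrations and solving, log [Ga^3+(aq)] = 0.276 and [Ga^3+(aq)] = 1.9 M.

1.9 M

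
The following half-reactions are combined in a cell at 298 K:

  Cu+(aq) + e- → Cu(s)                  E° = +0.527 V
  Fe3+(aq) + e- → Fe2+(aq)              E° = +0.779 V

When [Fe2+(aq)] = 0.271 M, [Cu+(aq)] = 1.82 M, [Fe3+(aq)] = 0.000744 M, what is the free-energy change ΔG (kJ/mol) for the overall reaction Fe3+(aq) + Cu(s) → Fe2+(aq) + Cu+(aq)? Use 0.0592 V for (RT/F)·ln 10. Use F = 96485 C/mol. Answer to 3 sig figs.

−8.20 kJ/mol

With Fe³⁺/Fe²⁺ reduced at the cathode, E°cell = +0.779 − (+0.527) = +0.252 V and n = 1.
Q = ([Fe2+(aq)]·[Cu+(aq)]) / [Fe3+(aq)] = 663, so log Q = 2.821 and E = +0.252 − (0.0592/1)(2.821) = +0.0850 V.
Then ΔG = −nFE = −1 × 96485 × +0.0850 J/mol = −8.20 kJ/mol.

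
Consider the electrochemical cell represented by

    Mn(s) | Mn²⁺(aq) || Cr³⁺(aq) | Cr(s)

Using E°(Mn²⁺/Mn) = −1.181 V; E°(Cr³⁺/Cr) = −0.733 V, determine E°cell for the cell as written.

By convention the left-hand electrode in cell notation is the anode (oxidation) and the right-hand electrode is the cathode (reduction).
E°cell = E°(right) − E°(left) = −0.733 − (−1.181) = +0.448 V.

+0.448 V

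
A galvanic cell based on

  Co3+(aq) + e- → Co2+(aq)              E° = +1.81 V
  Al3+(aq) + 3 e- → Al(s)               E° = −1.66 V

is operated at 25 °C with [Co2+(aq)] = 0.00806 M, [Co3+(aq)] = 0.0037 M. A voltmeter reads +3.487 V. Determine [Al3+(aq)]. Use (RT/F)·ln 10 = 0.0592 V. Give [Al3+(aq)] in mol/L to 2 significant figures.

With Co³⁺/Co²⁺ at the cathode and Al³⁺/Al at the anode, E°cell = +1.81 − (−1.66) = +3.47 V (n = 3).
Rearranging E = E° − (0.0592/n)·log Q gives log Q = 3(+3.47 − (+3.487))/0.0592 = −0.861.
For 3 Co3+(aq) + Al(s) → 3 Co2+(aq) + Al3+(aq), the reaction quotient is Q = ([Co2+(aq)]^3·[Al3+(aq)]) / [Co3+(aq)]^3.
Substituting the known concentrations and solving, log [Al3+(aq)] = −1.875 and [Al3+(aq)] = 0.013 M.

0.013 M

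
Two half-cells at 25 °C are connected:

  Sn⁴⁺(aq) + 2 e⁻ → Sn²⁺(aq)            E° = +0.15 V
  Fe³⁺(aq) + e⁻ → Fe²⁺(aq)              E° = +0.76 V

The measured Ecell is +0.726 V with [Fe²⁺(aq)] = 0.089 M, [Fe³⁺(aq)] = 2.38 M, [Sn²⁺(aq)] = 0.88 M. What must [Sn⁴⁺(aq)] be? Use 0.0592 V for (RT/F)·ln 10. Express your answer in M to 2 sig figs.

0.076 M

Fe³⁺/Fe²⁺ is the cathode (higher E°); E°cell = +0.76 − (+0.15) = +0.61 V with n = 2.
Since E = E° − (0.0592/n)·log Q, log Q = n(E° − E)/0.0592 = −3.919.
The balanced reaction is 2 Fe³⁺(aq) + Sn²⁺(aq) → 2 Fe²⁺(aq) + Sn⁴⁺(aq), so Q = ([Fe²⁺(aq)]^2·[Sn⁴⁺(aq)]) / ([Fe³⁺(aq)]^2·[Sn²⁺(aq)]).
Isolating [Sn⁴⁺(aq)] in Q = 10^{−3.919} yields log [Sn⁴⁺(aq)] = −1.120, i.e. 0.076 M.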